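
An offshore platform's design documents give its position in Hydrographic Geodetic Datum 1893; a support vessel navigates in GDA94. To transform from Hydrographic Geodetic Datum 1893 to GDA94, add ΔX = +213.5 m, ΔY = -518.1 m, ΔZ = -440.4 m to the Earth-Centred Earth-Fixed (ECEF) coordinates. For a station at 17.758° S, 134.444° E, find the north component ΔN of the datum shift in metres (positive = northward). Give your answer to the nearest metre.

At φ = -17.758°, λ = 134.444°: sin φ = -0.304997, cos φ = 0.952353, sin λ = 0.713935, cos λ = -0.700212.
ΔN = −sin φ cos λ·ΔX − sin φ sin λ·ΔY + cos φ·ΔZ = −(-0.304997)(-0.700212)(213.5) − (-0.304997)(0.713935)(-518.1) + (0.952353)(-440.4) = -577.83 m.

ΔN = -578 m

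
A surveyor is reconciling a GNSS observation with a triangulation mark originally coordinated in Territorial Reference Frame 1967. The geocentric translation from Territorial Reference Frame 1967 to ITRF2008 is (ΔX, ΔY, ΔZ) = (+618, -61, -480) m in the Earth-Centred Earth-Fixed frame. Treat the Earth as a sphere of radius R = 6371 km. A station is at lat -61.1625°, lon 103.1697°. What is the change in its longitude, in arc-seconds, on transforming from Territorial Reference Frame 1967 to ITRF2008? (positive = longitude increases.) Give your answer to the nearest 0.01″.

sin φ = -0.875991, cos φ = 0.482327, sin λ = 0.973700, cos λ = -0.227836.
East component: ΔE = −sin λ·ΔX + cos λ·ΔY = −(0.973700)(618) + (-0.227836)(-61) = -587.85 m.
1° of latitude spans πR/180 = 111195 m; at latitude φ, 1° of longitude spans that × cos φ = 53632.3 m, so Δλ = -587.85 / 53632.3 × 3600 = -39.459″.

Δλ = -39.46″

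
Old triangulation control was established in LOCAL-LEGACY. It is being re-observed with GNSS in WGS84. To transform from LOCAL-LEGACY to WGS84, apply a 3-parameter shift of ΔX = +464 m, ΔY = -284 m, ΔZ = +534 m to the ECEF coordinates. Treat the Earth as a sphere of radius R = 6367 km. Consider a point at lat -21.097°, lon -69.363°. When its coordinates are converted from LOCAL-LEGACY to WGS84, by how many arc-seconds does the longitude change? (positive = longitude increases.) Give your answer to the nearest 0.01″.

Δλ = 11.60″

sin φ = -0.359948, cos φ = 0.932972, sin λ = -0.935832, cos λ = 0.352446.
East component: ΔE = −sin λ·ΔX + cos λ·ΔY = −(-0.935832)(464) + (0.352446)(-284) = 334.13 m.
1° of latitude spans πR/180 = 111125 m; at latitude φ, 1° of longitude spans that × cos φ = 103676.7 m, so Δλ = 334.13 / 103676.7 × 3600 = 11.602″.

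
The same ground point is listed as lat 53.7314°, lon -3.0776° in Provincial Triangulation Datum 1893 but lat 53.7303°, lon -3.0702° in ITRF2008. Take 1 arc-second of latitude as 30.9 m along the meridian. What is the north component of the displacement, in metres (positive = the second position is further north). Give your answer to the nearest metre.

ΔN = -122 m

Δφ = 53.7303° − 53.7314° = -0.0011°; Δλ = -3.0702° − -3.0776° = +0.0074°.
1° of latitude = 3600 × 30.90 = 111240 m.
ΔN = Δφ × 111240 = -122.4 m; ΔE = Δλ × 111240 × cos(53.7314°) = +0.0074 × 111240 × 0.591571 = 487.0 m.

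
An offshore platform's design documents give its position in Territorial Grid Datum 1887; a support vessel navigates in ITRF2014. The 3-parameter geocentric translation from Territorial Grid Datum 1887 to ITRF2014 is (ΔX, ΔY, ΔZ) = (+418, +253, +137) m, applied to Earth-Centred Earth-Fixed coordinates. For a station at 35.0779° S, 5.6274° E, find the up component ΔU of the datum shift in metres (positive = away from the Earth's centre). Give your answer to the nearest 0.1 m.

ΔU = 282.0 m

At φ = -35.0779°, λ = 5.6274°: sin φ = -0.574690, cos φ = 0.818371, sin λ = 0.098059, cos λ = 0.995181.
ΔU = cos φ cos λ·ΔX + cos φ sin λ·ΔY + sin φ·ΔZ = (0.818371)(0.995181)(418) + (0.818371)(0.098059)(253) + (-0.574690)(137) = 282.00 m.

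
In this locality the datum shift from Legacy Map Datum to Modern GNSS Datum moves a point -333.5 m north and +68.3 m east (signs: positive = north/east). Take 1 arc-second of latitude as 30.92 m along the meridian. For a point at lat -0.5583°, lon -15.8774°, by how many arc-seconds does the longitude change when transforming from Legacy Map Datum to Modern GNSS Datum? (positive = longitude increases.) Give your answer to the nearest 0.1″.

Δλ = 2.2″

At latitude -0.5583°, cos φ = 0.999953.
1″ of longitude at this latitude = 30.92 × cos φ = 30.9185 m, so Δλ = 68.3 / 30.9185 = 2.209″.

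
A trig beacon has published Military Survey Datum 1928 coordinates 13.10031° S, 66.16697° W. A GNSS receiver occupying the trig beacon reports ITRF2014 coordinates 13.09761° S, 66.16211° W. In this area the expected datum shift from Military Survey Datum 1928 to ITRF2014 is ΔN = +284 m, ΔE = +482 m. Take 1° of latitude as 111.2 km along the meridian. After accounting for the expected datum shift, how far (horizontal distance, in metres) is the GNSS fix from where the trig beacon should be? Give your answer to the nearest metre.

Observed coordinate differences: Δφ = +0.00270°, Δλ = +0.00486°.
Converting to metres (1° lat = 111200 m, cos φ = 0.973975): observed ΔN = 300.2 m, observed ΔE = 526.4 m.
Subtracting the expected shift leaves a residual of 300.2 − (284) = 16.2 m north and 526.4 − (482) = 44.4 m east.
Residual distance = √(16.2² + 44.4²) = 47.2 m.

47 m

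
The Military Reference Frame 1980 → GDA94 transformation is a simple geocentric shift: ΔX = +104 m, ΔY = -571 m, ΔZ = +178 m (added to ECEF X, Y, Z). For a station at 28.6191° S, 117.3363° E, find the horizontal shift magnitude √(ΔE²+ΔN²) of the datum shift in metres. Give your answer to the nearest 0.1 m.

202.1 m

The local east axis at (φ, λ) is (−sin λ, cos λ, 0), so ΔE = −sin(117.3363°)·104 + cos(117.3363°)·(-571) = 169.82 m.
The local north axis is (−sin φ cos λ, −sin φ sin λ, cos φ), giving ΔN = -22.875 − 242.957 + 156.253 = -109.58 m.
Horizontal magnitude = √(ΔE² + ΔN²) = √(169.82² + (-109.58)²) = 202.11 m.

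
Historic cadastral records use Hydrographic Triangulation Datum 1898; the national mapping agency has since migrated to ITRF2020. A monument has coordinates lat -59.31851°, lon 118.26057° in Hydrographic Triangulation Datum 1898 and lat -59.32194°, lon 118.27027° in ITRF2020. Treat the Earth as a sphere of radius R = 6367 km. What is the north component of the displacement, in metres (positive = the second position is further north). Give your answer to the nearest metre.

ΔN = -381 m

Δφ = -59.32194° − -59.31851° = -0.00343°; Δλ = 118.27027° − 118.26057° = +0.00970°.
1° along a meridian = πR/180 = 111125 m.
ΔN = Δφ × 111125 = -381.2 m; ΔE = Δλ × 111125 × cos(-59.31851°) = +0.00970 × 111125 × 0.510265 = 550.0 m.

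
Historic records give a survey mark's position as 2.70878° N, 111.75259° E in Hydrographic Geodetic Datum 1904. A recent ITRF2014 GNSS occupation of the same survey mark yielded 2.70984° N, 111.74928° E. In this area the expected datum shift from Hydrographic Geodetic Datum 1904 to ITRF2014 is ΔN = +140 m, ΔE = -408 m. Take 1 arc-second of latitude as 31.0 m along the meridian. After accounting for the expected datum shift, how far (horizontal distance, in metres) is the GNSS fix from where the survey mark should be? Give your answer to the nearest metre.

45 m

Observed coordinate differences: Δφ = +0.00106°, Δλ = -0.00331°.
Converting to metres (1° lat = 111600 m, cos φ = 0.998883): observed ΔN = 118.3 m, observed ΔE = -369.0 m.
Subtracting the expected shift leaves a residual of 118.3 − (140) = -21.7 m north and -369.0 − (-408) = 39.0 m east.
Residual distance = √((-21.7)² + 39.0²) = 44.6 m.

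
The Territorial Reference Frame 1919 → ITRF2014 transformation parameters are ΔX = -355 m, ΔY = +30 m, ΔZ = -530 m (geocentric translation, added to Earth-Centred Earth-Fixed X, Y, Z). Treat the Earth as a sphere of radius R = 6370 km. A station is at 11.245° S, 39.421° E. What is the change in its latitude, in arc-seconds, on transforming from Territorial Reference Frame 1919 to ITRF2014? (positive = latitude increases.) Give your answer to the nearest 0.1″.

sin φ = -0.195005, cos φ = 0.980802, sin λ = 0.635014, cos λ = 0.772501.
North component: ΔN = −sin φ cos λ·ΔX − sin φ sin λ·ΔY + cos φ·ΔZ = −(-0.195005)(0.772501)(-355) − (-0.195005)(0.635014)(30) + (0.980802)(-530) = -569.59 m.
1° of latitude spans πR/180 = 111177 m, so Δφ = -569.59 / 111177 × 3600 = -18.444″.

Δφ = -18.4″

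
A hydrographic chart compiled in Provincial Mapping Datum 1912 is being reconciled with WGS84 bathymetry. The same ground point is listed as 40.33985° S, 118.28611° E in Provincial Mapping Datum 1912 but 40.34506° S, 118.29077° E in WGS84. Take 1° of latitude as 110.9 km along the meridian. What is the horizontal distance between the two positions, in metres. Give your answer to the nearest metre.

699 m

Δφ = -40.34506° − -40.33985° = -0.00521°; Δλ = 118.29077° − 118.28611° = +0.00466°.
ΔN = Δφ × 110900 = -577.8 m; ΔE = Δλ × 110900 × cos(-40.33985°) = +0.00466 × 110900 × 0.762218 = 393.9 m.
Distance = √(ΔE² + ΔN²) = √(393.9² + (-577.8)²) = 699.3 m.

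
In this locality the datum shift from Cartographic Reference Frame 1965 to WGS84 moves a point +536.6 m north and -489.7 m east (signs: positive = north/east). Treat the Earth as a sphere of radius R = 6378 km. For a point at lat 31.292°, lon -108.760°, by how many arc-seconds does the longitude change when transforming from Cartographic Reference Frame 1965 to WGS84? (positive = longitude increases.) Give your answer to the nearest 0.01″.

Δλ = -18.53″

At latitude 31.292°, cos φ = 0.854531.
One radian of longitude at latitude φ spans R cos φ, so Δλ = ΔE / (R cos φ) = -489.7 / (6378000 × 0.854531) = -8.9850e-05 rad = -18.533″.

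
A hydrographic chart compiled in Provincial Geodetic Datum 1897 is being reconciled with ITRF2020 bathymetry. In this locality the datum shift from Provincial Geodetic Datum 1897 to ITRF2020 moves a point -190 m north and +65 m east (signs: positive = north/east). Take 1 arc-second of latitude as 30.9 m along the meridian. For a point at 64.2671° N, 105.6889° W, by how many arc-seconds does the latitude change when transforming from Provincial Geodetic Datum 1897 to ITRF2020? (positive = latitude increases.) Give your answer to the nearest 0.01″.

Δφ = -6.15″

1″ of latitude = 30.90 m, so Δφ = -190.0 / 30.90 = -6.149″.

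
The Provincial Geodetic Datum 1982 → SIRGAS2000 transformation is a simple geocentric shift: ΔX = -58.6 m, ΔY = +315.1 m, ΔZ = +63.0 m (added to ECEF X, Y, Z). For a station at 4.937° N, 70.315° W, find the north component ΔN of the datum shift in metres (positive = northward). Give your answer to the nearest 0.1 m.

ΔN = 90.0 m

The local north axis is (−sin φ cos λ, −sin φ sin λ, cos φ), giving ΔN = 1.699 + 25.533 + 62.766 = 90.00 m.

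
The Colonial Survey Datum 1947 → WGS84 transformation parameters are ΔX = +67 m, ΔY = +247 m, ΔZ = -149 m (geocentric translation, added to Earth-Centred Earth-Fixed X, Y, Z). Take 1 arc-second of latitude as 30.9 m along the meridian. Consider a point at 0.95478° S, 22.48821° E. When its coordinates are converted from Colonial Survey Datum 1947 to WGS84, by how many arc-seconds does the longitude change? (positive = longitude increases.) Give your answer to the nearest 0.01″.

Δλ = 6.56″

sin φ = -0.016663, cos φ = 0.999861, sin λ = 0.382493, cos λ = 0.923958.
East component: ΔE = −sin λ·ΔX + cos λ·ΔY = −(0.382493)(67) + (0.923958)(247) = 202.59 m.
1° of latitude spans 3600 × 30.90 = 111240 m; at latitude φ, 1° of longitude spans that × cos φ = 111224.6 m, so Δλ = 202.59 / 111224.6 × 3600 = 6.557″.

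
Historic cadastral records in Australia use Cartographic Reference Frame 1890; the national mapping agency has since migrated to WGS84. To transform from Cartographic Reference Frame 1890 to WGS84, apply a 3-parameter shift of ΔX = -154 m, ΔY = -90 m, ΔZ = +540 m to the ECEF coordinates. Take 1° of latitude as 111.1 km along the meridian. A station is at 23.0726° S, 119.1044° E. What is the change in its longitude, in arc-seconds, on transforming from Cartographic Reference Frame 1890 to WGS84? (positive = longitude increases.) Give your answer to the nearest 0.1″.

sin φ = -0.391897, cos φ = 0.920009, sin λ = 0.873735, cos λ = -0.486402.
East component: ΔE = −sin λ·ΔX + cos λ·ΔY = −(0.873735)(-154) + (-0.486402)(-90) = 178.33 m.
1° of latitude spans 111100 m; at latitude φ, 1° of longitude spans that × cos φ = 102213.0 m, so Δλ = 178.33 / 102213.0 × 3600 = 6.281″.

Δλ = 6.3″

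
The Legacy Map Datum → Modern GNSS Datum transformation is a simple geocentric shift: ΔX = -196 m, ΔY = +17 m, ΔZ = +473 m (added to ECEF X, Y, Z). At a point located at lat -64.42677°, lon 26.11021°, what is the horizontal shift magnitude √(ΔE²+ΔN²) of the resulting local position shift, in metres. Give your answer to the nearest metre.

At φ = -64.42677°, λ = 26.11021°: sin φ = -0.902034, cos φ = 0.431664, sin λ = 0.440099, cos λ = 0.897949.
ΔE = −sin λ·ΔX + cos λ·ΔY = −(0.440099)·(-196) + (0.897949)·(17) = 101.52 m.
ΔN = −sin φ cos λ·ΔX − sin φ sin λ·ΔY + cos φ·ΔZ = −(-0.902034)(0.897949)(-196) − (-0.902034)(0.440099)(17) + (0.431664)(473) = 52.17 m.
Horizontal magnitude = √(ΔE² + ΔN²) = √(101.52² + 52.17²) = 114.14 m.

114 m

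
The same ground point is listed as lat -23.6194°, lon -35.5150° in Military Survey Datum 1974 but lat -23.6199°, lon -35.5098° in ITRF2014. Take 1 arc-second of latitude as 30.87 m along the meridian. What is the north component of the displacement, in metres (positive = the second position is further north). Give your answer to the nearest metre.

Δφ = -23.6199° − -23.6194° = -0.0005°; Δλ = -35.5098° − -35.5150° = +0.0052°.
1° of latitude = 3600 × 30.87 = 111132 m.
ΔN = Δφ × 111132 = -55.6 m; ΔE = Δλ × 111132 × cos(-23.6194°) = +0.0052 × 111132 × 0.916227 = 529.5 m.

ΔN = -56 m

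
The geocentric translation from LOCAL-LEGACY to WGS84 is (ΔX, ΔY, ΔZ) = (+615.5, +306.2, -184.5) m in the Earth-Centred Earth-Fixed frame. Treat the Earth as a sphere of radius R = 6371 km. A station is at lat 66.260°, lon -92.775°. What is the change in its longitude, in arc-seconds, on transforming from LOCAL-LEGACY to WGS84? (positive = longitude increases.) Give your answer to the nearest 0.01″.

sin φ = 0.915382, cos φ = 0.402587, sin λ = -0.998827, cos λ = -0.048414.
East component: ΔE = −sin λ·ΔX + cos λ·ΔY = −(-0.998827)(615.5) + (-0.048414)(306.2) = 599.95 m.
1° of latitude spans πR/180 = 111195 m; at latitude φ, 1° of longitude spans that × cos φ = 44765.6 m, so Δλ = 599.95 / 44765.6 × 3600 = 48.248″.

Δλ = 48.25″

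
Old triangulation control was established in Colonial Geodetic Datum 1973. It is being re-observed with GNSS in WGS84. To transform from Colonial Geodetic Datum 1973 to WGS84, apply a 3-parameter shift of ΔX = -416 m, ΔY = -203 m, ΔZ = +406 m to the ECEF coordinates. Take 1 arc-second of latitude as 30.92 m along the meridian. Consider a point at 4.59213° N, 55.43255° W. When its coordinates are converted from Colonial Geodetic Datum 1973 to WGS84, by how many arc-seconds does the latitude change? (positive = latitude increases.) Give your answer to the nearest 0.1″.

sin φ = 0.080062, cos φ = 0.996790, sin λ = -0.823459, cos λ = 0.567376.
North component: ΔN = −sin φ cos λ·ΔX − sin φ sin λ·ΔY + cos φ·ΔZ = −(0.080062)(0.567376)(-416) − (0.080062)(-0.823459)(-203) + (0.996790)(406) = 410.21 m.
1° of latitude spans 3600 × 30.92 = 111312 m, so Δφ = 410.21 / 111312 × 3600 = 13.267″.

Δφ = 13.3″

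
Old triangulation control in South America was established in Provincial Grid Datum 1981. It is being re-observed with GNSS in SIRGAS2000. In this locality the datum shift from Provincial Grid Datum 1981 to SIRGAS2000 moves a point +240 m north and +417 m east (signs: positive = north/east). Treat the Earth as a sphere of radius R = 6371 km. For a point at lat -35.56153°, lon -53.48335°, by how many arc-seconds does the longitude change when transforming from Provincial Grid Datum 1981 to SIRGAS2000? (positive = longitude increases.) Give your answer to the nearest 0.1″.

At latitude -35.56153°, cos φ = 0.813491.
One radian of longitude at latitude φ spans R cos φ, so Δλ = ΔE / (R cos φ) = 417.0 / (6371000 × 0.813491) = 8.0459e-05 rad = 16.596″.

Δλ = 16.6″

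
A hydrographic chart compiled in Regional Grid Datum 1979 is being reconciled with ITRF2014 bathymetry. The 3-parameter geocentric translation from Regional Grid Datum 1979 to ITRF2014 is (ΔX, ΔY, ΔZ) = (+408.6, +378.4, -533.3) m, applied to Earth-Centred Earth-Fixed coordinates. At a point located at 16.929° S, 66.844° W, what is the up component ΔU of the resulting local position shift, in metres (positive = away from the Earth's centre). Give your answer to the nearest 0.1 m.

ΔU = -23.8 m

The local up (radial) axis is (cos φ cos λ, cos φ sin λ, sin φ), giving ΔU = 153.714 − 332.839 + 155.290 = -23.84 m.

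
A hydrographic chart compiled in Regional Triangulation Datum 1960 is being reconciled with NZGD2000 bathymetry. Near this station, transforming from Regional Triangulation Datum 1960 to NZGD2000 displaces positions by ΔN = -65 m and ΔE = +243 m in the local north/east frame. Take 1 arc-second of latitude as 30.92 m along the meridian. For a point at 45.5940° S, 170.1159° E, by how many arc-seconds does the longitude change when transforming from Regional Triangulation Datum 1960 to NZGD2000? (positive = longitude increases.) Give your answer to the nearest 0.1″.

At latitude -45.5940°, cos φ = 0.699738.
1″ of longitude at this latitude = 30.92 × cos φ = 21.6359 m, so Δλ = 243.0 / 21.6359 = 11.231″.

Δλ = 11.2″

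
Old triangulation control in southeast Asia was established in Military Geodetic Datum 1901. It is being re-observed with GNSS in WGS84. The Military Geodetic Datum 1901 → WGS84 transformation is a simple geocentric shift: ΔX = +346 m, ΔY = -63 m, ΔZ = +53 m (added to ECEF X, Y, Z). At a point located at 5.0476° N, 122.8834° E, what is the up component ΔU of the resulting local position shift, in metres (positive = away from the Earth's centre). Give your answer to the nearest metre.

At φ = 5.0476°, λ = 122.8834°: sin φ = 0.087983, cos φ = 0.996122, sin λ = 0.839777, cos λ = -0.542931.
ΔU = cos φ cos λ·ΔX + cos φ sin λ·ΔY + sin φ·ΔZ = (0.996122)(-0.542931)(346) + (0.996122)(0.839777)(-63) + (0.087983)(53) = -235.16 m.

ΔU = -235 m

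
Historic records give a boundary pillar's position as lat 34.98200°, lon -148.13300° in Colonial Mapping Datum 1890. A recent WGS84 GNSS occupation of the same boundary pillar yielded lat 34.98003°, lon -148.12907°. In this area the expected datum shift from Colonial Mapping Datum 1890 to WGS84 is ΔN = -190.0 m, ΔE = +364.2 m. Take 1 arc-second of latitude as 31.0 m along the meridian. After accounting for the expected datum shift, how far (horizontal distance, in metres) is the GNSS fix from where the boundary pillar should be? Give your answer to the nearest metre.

30 m

Observed coordinate differences: Δφ = -0.00197°, Δλ = +0.00393°.
Converting to metres (1° lat = 111600 m, cos φ = 0.819332): observed ΔN = -219.9 m, observed ΔE = 359.3 m.
Subtracting the expected shift leaves a residual of -219.9 − (-190.0) = -29.9 m north and 359.3 − (364.2) = -4.9 m east.
Residual distance = √((-29.9)² + (-4.9)²) = 30.2 m.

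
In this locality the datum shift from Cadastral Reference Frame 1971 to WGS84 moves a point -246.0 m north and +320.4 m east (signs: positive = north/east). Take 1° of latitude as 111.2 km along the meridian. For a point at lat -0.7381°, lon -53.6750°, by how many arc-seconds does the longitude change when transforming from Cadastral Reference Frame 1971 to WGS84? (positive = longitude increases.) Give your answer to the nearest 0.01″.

At latitude -0.7381°, cos φ = 0.999917.
1° of longitude at this latitude = 111.2 × cos φ = 111.19 km, so Δλ = 320.4 / 111190.8 = 0.0028815° = 10.374″.

Δλ = 10.37″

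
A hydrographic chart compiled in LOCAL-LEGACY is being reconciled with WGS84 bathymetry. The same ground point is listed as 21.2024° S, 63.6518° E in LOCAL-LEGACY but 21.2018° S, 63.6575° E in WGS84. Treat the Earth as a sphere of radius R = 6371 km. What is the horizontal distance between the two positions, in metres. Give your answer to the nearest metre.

595 m

Δφ = -21.2018° − -21.2024° = +0.0006°; Δλ = 63.6575° − 63.6518° = +0.0057°.
1° along a meridian = πR/180 = 111195 m.
ΔN = Δφ × 111195 = 66.7 m; ΔE = Δλ × 111195 × cos(-21.2024°) = +0.0057 × 111195 × 0.932309 = 590.9 m.
Distance = √(ΔE² + ΔN²) = √(590.9² + 66.7²) = 594.7 m.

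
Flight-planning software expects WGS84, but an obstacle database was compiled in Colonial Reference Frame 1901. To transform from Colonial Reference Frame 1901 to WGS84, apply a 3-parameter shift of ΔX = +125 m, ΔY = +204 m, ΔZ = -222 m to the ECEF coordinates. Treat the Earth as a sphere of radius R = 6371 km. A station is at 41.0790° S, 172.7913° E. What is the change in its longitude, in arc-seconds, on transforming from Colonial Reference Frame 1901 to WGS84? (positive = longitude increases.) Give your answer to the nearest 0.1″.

sin φ = -0.657099, cos φ = 0.753804, sin λ = 0.125484, cos λ = -0.992096.
East component: ΔE = −sin λ·ΔX + cos λ·ΔY = −(0.125484)(125) + (-0.992096)(204) = -218.07 m.
1° of latitude spans πR/180 = 111195 m; at latitude φ, 1° of longitude spans that × cos φ = 83819.2 m, so Δλ = -218.07 / 83819.2 × 3600 = -9.366″.

Δλ = -9.4″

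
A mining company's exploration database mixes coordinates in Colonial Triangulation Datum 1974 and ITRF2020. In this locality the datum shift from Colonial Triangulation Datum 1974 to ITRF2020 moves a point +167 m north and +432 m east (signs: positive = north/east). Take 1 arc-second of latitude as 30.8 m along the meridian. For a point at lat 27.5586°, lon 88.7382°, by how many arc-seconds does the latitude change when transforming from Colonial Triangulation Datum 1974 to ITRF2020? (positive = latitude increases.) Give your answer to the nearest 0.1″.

Δφ = 5.4″

1″ of latitude = 30.80 m, so Δφ = 167.0 / 30.80 = 5.422″.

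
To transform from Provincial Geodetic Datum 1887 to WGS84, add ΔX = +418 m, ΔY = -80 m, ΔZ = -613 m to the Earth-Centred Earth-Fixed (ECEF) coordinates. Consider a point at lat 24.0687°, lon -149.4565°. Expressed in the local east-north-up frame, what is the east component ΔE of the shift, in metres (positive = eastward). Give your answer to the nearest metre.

ΔE = 281 m

The local east axis at (φ, λ) is (−sin λ, cos λ, 0), so ΔE = −sin(-149.4565°)·418 + cos(-149.4565°)·(-80) = 281.32 m.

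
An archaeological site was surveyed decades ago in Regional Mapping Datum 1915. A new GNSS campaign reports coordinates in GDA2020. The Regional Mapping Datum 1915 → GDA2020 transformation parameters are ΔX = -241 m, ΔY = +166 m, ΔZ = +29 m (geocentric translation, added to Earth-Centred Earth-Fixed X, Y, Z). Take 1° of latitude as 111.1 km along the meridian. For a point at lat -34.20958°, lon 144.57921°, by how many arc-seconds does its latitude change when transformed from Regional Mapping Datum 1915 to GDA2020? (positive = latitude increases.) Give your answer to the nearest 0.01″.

Δφ = 6.11″

sin φ = -0.562222, cos φ = 0.826987, sin λ = 0.579577, cos λ = -0.814918.
North component: ΔN = −sin φ cos λ·ΔX − sin φ sin λ·ΔY + cos φ·ΔZ = −(-0.562222)(-0.814918)(-241) − (-0.562222)(0.579577)(166) + (0.826987)(29) = 188.49 m.
1° of latitude spans 111100 m, so Δφ = 188.49 / 111100 × 3600 = 6.108″.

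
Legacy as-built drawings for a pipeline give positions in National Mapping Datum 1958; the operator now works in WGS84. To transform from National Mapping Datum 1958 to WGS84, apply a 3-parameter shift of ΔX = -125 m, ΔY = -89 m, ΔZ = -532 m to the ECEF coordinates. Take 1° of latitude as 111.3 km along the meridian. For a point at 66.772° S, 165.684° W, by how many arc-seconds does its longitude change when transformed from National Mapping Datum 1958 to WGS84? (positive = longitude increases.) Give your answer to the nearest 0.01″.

Δλ = 4.54″

sin φ = -0.918943, cos φ = 0.394391, sin λ = -0.247270, cos λ = -0.968947.
East component: ΔE = −sin λ·ΔX + cos λ·ΔY = −(-0.247270)(-125) + (-0.968947)(-89) = 55.33 m.
1° of latitude spans 111300 m; at latitude φ, 1° of longitude spans that × cos φ = 43895.7 m, so Δλ = 55.33 / 43895.7 × 3600 = 4.538″.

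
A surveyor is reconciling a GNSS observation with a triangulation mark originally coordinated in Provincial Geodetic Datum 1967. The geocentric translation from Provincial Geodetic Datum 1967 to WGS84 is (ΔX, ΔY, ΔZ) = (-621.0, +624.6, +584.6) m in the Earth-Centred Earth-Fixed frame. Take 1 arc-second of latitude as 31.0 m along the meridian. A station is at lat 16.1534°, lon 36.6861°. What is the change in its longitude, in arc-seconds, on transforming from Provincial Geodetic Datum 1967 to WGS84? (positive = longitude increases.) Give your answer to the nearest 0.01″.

sin φ = 0.278210, cos φ = 0.960520, sin λ = 0.597431, cos λ = 0.801921.
East component: ΔE = −sin λ·ΔX + cos λ·ΔY = −(0.597431)(-621.0) + (0.801921)(624.6) = 871.88 m.
1° of latitude spans 3600 × 31.00 = 111600 m; at latitude φ, 1° of longitude spans that × cos φ = 107194.1 m, so Δλ = 871.88 / 107194.1 × 3600 = 29.281″.

Δλ = 29.28″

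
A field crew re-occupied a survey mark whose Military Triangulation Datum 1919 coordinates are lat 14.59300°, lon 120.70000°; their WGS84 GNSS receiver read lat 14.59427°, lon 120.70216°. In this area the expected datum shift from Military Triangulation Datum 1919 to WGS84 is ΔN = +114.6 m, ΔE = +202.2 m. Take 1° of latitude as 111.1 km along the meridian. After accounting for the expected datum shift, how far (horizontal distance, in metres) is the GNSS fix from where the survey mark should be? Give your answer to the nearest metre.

40 m

Observed coordinate differences: Δφ = +0.00127°, Δλ = +0.00216°.
Converting to metres (1° lat = 111100 m, cos φ = 0.967740): observed ΔN = 141.1 m, observed ΔE = 232.2 m.
Subtracting the expected shift leaves a residual of 141.1 − (114.6) = 26.5 m north and 232.2 − (202.2) = 30.0 m east.
Residual distance = √(26.5² + 30.0²) = 40.1 m.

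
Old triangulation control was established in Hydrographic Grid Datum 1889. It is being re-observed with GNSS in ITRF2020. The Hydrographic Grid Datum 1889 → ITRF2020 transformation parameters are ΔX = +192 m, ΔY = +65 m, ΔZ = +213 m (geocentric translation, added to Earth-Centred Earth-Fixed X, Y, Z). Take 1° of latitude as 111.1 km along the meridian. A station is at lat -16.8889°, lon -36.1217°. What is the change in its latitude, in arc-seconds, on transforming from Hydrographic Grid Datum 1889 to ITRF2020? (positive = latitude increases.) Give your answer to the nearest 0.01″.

sin φ = -0.290517, cos φ = 0.956870, sin λ = -0.589502, cos λ = 0.807767.
North component: ΔN = −sin φ cos λ·ΔX − sin φ sin λ·ΔY + cos φ·ΔZ = −(-0.290517)(0.807767)(192) − (-0.290517)(-0.589502)(65) + (0.956870)(213) = 237.74 m.
1° of latitude spans 111100 m, so Δφ = 237.74 / 111100 × 3600 = 7.703″.

Δφ = 7.70″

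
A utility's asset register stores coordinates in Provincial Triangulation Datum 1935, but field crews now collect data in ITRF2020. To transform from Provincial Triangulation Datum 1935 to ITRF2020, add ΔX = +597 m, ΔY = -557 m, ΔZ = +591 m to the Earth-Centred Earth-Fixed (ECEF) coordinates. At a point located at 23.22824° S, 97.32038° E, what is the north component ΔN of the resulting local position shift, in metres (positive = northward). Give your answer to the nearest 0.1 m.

ΔN = 295.2 m

The local north axis is (−sin φ cos λ, −sin φ sin λ, cos φ), giving ΔN = -30.001 − 217.887 + 543.094 = 295.21 m.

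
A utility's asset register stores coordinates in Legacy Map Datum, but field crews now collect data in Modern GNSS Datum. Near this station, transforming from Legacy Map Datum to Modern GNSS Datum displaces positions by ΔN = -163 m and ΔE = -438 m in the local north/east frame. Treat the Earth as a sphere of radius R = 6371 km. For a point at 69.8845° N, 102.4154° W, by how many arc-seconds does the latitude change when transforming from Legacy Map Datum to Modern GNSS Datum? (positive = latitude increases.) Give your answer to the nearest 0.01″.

Δφ = -5.28″

On a sphere of radius R, 1 rad of latitude = R, so Δφ = ΔN / R = -163.0 / 6371000 = -2.5585e-05 rad = -5.277″.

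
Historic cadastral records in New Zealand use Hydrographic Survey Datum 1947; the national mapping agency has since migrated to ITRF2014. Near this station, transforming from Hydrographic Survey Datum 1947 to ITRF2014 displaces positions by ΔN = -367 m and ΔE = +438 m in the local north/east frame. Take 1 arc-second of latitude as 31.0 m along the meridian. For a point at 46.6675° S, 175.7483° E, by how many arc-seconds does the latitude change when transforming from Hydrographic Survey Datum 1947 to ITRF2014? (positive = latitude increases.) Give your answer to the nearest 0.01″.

1″ of latitude = 31.00 m, so Δφ = -367.0 / 31.00 = -11.839″.

Δφ = -11.84″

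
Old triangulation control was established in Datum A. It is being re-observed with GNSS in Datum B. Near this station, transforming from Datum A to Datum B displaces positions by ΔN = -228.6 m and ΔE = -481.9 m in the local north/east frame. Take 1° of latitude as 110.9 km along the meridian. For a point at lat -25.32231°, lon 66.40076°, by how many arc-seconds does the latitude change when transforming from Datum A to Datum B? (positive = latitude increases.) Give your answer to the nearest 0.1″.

Δφ = -7.4″

1° of latitude = 110.9 km, so Δφ = -228.6 / 110900 = -0.0020613° = -7.421″.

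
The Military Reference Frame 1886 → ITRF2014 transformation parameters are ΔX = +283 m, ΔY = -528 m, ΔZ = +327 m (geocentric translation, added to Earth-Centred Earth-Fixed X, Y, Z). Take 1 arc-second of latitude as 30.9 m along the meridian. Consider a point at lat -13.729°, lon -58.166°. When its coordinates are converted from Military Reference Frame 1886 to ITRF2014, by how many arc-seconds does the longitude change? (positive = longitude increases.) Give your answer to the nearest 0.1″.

sin φ = -0.237330, cos φ = 0.971429, sin λ = -0.849580, cos λ = 0.527460.
East component: ΔE = −sin λ·ΔX + cos λ·ΔY = −(-0.849580)(283) + (0.527460)(-528) = -38.07 m.
1° of latitude spans 3600 × 30.90 = 111240 m; at latitude φ, 1° of longitude spans that × cos φ = 108061.8 m, so Δλ = -38.07 / 108061.8 × 3600 = -1.268″.

Δλ = -1.3″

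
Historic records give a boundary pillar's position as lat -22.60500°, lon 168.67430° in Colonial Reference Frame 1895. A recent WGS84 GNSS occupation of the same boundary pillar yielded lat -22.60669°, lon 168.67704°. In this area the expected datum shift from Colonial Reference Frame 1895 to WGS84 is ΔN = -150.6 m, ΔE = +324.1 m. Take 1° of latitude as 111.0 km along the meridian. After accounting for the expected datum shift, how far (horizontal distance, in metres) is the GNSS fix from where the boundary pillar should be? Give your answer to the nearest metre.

Observed coordinate differences: Δφ = -0.00169°, Δλ = +0.00274°.
Converting to metres (1° lat = 111000 m, cos φ = 0.923177): observed ΔN = -187.6 m, observed ΔE = 280.8 m.
Subtracting the expected shift leaves a residual of -187.6 − (-150.6) = -37.0 m north and 280.8 − (324.1) = -43.3 m east.
Residual distance = √((-37.0)² + (-43.3)²) = 57.0 m.

57 m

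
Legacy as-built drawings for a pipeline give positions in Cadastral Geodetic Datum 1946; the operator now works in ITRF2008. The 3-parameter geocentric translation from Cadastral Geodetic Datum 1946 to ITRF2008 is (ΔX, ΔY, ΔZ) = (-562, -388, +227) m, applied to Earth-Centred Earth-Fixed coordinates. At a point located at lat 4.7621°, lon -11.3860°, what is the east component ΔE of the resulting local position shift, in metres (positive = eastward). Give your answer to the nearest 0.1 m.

ΔE = -491.3 m

At φ = 4.7621°, λ = -11.3860°: sin φ = 0.083019, cos φ = 0.996548, sin λ = -0.197418, cos λ = 0.980319.
ΔE = −sin λ·ΔX + cos λ·ΔY = −(-0.197418)·(-562) + (0.980319)·(-388) = -491.31 m.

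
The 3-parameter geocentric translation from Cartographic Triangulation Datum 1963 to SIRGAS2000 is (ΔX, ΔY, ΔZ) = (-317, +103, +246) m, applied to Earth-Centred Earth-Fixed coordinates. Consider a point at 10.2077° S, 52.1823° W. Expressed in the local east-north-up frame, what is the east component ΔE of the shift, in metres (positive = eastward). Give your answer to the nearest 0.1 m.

The local east axis at (φ, λ) is (−sin λ, cos λ, 0), so ΔE = −sin(-52.1823°)·(-317) + cos(-52.1823°)·103 = -187.26 m.

ΔE = -187.3 m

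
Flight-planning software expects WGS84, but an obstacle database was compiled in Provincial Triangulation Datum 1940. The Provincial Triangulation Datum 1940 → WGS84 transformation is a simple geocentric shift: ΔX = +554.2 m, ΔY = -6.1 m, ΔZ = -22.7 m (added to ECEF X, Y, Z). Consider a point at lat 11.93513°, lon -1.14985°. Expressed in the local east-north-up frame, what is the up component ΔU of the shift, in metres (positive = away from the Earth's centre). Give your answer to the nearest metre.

The local up (radial) axis is (cos φ cos λ, cos φ sin λ, sin φ), giving ΔU = 542.110 + 0.120 − 4.694 = 537.54 m.

ΔU = 538 m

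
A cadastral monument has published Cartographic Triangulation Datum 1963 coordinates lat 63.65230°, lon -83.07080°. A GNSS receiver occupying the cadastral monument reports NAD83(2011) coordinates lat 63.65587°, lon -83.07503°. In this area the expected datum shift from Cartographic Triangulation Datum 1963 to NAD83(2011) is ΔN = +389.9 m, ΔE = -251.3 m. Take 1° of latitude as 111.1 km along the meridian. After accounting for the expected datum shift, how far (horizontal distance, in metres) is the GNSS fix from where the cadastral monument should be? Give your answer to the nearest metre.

43 m

Observed coordinate differences: Δφ = +0.00357°, Δλ = -0.00423°.
Converting to metres (1° lat = 111100 m, cos φ = 0.443817): observed ΔN = 396.6 m, observed ΔE = -208.6 m.
Subtracting the expected shift leaves a residual of 396.6 − (389.9) = 6.7 m north and -208.6 − (-251.3) = 42.7 m east.
Residual distance = √(6.7² + 42.7²) = 43.3 m.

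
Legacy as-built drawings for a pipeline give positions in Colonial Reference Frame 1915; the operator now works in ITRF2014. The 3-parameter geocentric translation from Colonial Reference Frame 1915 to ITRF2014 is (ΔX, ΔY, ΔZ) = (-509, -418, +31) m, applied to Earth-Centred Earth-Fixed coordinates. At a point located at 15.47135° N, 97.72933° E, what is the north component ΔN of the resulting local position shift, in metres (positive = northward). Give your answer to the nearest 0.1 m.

The local north axis is (−sin φ cos λ, −sin φ sin λ, cos φ), giving ΔN = -18.261 + 110.491 + 29.877 = 122.11 m.

ΔN = 122.1 m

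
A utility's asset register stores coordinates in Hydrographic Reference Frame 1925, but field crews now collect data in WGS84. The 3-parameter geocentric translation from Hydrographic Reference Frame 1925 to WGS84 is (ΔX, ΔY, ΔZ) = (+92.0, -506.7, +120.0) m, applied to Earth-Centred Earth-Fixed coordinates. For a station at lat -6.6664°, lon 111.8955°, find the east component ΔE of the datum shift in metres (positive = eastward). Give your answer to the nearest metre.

At φ = -6.6664°, λ = 111.8955°: sin φ = -0.116088, cos φ = 0.993239, sin λ = 0.927866, cos λ = -0.372915.
ΔE = −sin λ·ΔX + cos λ·ΔY = −(0.927866)·(92.0) + (-0.372915)·(-506.7) = 103.59 m.

ΔE = 104 m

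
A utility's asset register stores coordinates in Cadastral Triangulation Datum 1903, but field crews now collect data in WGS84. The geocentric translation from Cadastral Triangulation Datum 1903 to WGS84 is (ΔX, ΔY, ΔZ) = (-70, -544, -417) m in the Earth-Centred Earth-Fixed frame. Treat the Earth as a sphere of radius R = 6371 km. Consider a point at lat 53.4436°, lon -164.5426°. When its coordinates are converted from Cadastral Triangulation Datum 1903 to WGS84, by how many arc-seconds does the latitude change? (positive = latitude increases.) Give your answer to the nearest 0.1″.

sin φ = 0.803271, cos φ = 0.595614, sin λ = -0.266522, cos λ = -0.963829.
North component: ΔN = −sin φ cos λ·ΔX − sin φ sin λ·ΔY + cos φ·ΔZ = −(0.803271)(-0.963829)(-70) − (0.803271)(-0.266522)(-544) + (0.595614)(-417) = -419.03 m.
1° of latitude spans πR/180 = 111195 m, so Δφ = -419.03 / 111195 × 3600 = -13.566″.

Δφ = -13.6″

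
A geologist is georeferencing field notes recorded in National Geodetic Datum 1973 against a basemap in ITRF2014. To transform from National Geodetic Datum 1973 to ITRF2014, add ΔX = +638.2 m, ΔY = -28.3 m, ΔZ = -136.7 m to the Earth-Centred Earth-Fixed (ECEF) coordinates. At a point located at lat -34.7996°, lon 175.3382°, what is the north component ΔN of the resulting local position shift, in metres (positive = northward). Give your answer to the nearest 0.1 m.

ΔN = -476.6 m

The local north axis is (−sin φ cos λ, −sin φ sin λ, cos φ), giving ΔN = -363.021 − 1.313 − 112.252 = -476.59 m.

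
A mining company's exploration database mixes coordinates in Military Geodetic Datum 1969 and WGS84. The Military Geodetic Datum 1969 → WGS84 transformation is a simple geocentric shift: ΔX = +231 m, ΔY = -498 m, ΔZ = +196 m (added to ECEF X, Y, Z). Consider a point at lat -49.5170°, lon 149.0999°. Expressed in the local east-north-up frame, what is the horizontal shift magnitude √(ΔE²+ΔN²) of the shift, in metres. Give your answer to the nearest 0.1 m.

377.9 m

The local east axis at (φ, λ) is (−sin λ, cos λ, 0), so ΔE = −sin(149.0999°)·231 + cos(149.0999°)·(-498) = 308.69 m.
The local north axis is (−sin φ cos λ, −sin φ sin λ, cos φ), giving ΔN = -150.760 − 194.519 + 127.248 = -218.03 m.
Horizontal magnitude = √(ΔE² + ΔN²) = √(308.69² + (-218.03)²) = 377.92 m.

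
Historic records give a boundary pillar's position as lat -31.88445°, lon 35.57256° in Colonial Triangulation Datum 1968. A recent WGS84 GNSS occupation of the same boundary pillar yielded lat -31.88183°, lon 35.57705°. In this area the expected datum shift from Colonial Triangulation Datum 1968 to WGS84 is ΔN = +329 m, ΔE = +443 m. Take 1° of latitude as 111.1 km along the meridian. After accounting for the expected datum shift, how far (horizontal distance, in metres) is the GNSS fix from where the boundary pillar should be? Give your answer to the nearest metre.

Observed coordinate differences: Δφ = +0.00262°, Δλ = +0.00449°.
Converting to metres (1° lat = 111100 m, cos φ = 0.849115): observed ΔN = 291.1 m, observed ΔE = 423.6 m.
Subtracting the expected shift leaves a residual of 291.1 − (329) = -37.9 m north and 423.6 − (443) = -19.4 m east.
Residual distance = √((-37.9)² + (-19.4)²) = 42.6 m.

43 m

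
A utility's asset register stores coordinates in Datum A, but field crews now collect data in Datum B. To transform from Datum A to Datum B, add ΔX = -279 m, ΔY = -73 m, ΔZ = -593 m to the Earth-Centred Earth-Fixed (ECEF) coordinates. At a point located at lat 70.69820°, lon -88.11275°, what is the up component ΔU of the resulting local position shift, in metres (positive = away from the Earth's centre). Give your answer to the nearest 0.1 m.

ΔU = -538.6 m

The local up (radial) axis is (cos φ cos λ, cos φ sin λ, sin φ), giving ΔU = -3.037 + 24.117 − 559.668 = -538.59 m.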